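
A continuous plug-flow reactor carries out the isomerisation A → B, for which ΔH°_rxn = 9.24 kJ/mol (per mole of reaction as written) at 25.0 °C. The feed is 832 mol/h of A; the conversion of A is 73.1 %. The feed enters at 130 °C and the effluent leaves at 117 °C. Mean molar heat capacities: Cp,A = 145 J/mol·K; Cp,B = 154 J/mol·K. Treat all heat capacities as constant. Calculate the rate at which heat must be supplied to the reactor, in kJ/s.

Extent of reaction ξ = 0.731 × 832 = 608.19 mol/h
Reaction term: ξ·ΔH°_rxn = 608.19 × 9.24 = 5619.7 kJ/h
Sensible, feed 130→25 °C: -12667 kJ/h
Outlet flows (mol/h): A 223.81, B 608.19
Sensible, products 25→117 °C: 11602 kJ/h
Q = ΔH = 4555 kJ/h = 1.2653 kW
Heat supplied = 1.2653 kJ/s

Q_in = 1.27 kJ/s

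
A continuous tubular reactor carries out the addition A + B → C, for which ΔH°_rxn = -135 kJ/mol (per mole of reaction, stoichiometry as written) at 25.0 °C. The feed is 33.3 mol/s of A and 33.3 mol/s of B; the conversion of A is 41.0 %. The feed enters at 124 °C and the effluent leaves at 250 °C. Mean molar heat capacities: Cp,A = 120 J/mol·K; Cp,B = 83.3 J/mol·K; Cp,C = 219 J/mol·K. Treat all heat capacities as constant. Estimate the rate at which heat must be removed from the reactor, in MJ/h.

Extent of reaction ξ = 0.410 × 33.3 = 13.653 mol/s
Reaction term: ξ·ΔH°_rxn = 13.653 × -135 = -1843.2 kJ/s
Sensible, feed 124→25 °C: -670.22 kJ/s
Outlet flows (mol/s): A 19.647, B 19.647, C 13.653
Sensible, products 25→250 °C: 1571.5 kJ/s
Q = ΔH = -941.92 kJ/s = -941.92 kW
Heat removed = 3390.9 MJ/h

Q_out = 3390 MJ/h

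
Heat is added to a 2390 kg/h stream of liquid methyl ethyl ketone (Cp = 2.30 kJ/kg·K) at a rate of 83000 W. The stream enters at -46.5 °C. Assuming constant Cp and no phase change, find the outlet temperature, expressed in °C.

T_out = 7.86 °C

Q = 83000 W = 298800 kJ/h
ΔT = Q/(ṁ·Cp) = 298800/(2390×2.30) = 54.357 K
T_out = -46.5 + 54.357 = 7.8569 °C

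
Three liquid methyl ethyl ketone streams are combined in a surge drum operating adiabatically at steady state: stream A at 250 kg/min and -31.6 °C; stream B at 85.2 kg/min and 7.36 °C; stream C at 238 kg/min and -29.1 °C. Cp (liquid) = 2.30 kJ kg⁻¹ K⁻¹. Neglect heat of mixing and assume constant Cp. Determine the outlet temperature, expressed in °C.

T_out = -24.8 °C

Energy balance with Q = 0: Σ ṁᵢCp,ᵢ(T_out − Tᵢ) = 0
T_out = Σ ṁᵢCp,ᵢTᵢ / Σ ṁᵢCp,ᵢ
      = -32657 / 1318.4 = -24.771 °C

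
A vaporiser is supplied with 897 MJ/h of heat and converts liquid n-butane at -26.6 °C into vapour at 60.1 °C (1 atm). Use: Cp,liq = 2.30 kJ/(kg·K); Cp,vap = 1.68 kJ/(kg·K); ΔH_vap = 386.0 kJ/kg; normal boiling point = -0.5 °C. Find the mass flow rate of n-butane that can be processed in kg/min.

ṁ = 27.3 kg/min

Δh = 2.30×(-0.5−-26.6) + 386.0 + 1.68×(60.1−-0.5) = 547.84 kJ/kg
Q = 897 MJ/h = 249.17 kJ/s = 14950 kJ/min
ṁ = Q/Δh = 14950 / 547.84 = 27.289 kg/min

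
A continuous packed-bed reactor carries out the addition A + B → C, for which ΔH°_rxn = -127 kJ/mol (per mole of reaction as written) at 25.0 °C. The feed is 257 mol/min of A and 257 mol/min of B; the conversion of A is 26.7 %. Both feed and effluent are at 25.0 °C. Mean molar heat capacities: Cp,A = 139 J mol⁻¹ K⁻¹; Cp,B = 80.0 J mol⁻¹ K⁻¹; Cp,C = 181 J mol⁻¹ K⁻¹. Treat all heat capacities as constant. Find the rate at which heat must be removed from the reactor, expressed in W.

Extent of reaction ξ = 0.267 × 257 = 68.619 mol/min
Reaction term: ξ·ΔH°_rxn = 68.619 × -127 = -8714.6 kJ/min
Q = ΔH = -8714.6 kJ/min = -145.24 kW
Heat removed = 145240 W

Q_out = 145000 W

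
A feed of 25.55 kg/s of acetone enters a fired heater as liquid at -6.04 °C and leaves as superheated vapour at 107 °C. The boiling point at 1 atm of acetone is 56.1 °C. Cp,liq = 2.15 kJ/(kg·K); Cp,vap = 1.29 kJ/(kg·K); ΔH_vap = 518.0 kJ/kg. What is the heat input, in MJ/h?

Q = 66000 MJ/h

liquid -6.04→56.1 °C: 133.6 kJ/kg
vaporisation at 56.1 °C: 518 kJ/kg
vapour 56.1→107 °C: 65.661 kJ/kg
Δh = 133.6 + 518 + 65.661 = 717.26 kJ/kg
Q = ṁ·Δh = 25.55 kg/s × 717.26 kJ/kg = 18326 kJ/s
|Q| = 18326 kW = 65974 MJ/h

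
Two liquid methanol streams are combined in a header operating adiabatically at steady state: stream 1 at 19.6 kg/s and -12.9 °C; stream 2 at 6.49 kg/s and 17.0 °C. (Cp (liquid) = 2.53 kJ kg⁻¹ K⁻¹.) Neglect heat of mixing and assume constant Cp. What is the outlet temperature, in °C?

T_out = -5.46 °C

No heat crosses the boundary, so H_out = H_in.
Σ ṁᵢCp,ᵢTᵢ = 19.6×2.53×-12.9 + 6.49×2.53×17.0 = -360.55
Σ ṁᵢCp,ᵢ = 19.6×2.53 + 6.49×2.53 = 66.008
T_out = -360.55 / 66.008 = -5.4622 °C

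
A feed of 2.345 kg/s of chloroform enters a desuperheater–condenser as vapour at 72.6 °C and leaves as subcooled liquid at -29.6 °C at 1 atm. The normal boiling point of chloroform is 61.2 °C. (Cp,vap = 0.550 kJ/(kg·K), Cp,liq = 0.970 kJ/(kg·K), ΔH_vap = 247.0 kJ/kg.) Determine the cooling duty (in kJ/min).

Q_c = 48000 kJ/min

vapour 72.6→61.2 °C: -6.27 kJ/kg
condensation at 61.2 °C: -247 kJ/kg
liquid 61.2→-29.6 °C: -88.076 kJ/kg
Δh = -6.27 + -247 + -88.076 = -341.35 kJ/kg
Q = ṁ·Δh = 2.345 kg/s × -341.35 kJ/kg = -800.46 kJ/s
|Q| = 800.46 kW = 48027 kJ/min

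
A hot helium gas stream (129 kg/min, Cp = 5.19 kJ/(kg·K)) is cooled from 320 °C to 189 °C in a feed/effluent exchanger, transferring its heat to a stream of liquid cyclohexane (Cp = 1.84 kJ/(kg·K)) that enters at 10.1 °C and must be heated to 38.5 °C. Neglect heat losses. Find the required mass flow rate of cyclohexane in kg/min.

ṁ_c = 1680 kg/min

Heat released by hot stream: Q = 129 × 5.19 × (320 − 189) = 87706 kJ/min
Energy balance on cold side (adiabatic exchanger): Q = ṁ_c·Cp_c·(T_c,out − T_c,in)
ṁ_c = 87706 / [1.84 × (38.5 − 10.1)] = 1678.4 kg/min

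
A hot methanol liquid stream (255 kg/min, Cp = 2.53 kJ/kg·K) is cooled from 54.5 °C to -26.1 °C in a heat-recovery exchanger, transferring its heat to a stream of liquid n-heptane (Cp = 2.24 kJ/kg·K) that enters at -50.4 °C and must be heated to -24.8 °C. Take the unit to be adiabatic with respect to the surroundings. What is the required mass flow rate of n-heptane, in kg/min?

ṁ_c = 907 kg/min

Heat released by hot stream: Q = 255 × 2.53 × (54.5 − -26.1) = 51999 kJ/min
Energy balance on cold side (adiabatic exchanger): Q = ṁ_c·Cp_c·(T_c,out − T_c,in)
ṁ_c = 51999 / [2.24 × (-24.8 − -50.4)] = 906.79 kg/min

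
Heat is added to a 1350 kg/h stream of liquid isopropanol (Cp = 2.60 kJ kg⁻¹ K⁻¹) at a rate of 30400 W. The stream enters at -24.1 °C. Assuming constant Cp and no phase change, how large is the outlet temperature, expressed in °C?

T_out = 7.08 °C

Q = 30400 W = 109440 kJ/h
ΔT = Q/(ṁ·Cp) = 109440/(1350×2.60) = 31.179 K
T_out = -24.1 + 31.179 = 7.0795 °C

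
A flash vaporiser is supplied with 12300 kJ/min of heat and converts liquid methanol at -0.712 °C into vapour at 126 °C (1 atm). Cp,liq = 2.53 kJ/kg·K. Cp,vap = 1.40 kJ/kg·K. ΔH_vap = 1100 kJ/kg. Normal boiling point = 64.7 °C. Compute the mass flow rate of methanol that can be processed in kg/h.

Δh = 2.53×(64.7−-0.712) + 1100 + 1.40×(126−64.7) = 1351.3 kJ/kg
Q = 12300 kJ/min = 205 kJ/s = 738000 kJ/h
ṁ = Q/Δh = 738000 / 1351.3 = 546.14 kg/h

ṁ = 546 kg/h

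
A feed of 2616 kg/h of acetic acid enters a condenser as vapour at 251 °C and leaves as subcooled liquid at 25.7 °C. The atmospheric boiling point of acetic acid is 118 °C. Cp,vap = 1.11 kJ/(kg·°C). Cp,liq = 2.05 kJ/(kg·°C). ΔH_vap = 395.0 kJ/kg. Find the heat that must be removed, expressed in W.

vapour 251→118 °C: -147.63 kJ/kg
condensation at 118 °C: -395 kJ/kg
liquid 118→25.7 °C: -189.21 kJ/kg
Δh = -147.63 + -395 + -189.21 = -731.85 kJ/kg
Q = ṁ·Δh = 2616 kg/h × -731.85 kJ/kg = -1.9145e+06 kJ/h
|Q| = 531.81 kW = 531810 W

Q_c = 532000 W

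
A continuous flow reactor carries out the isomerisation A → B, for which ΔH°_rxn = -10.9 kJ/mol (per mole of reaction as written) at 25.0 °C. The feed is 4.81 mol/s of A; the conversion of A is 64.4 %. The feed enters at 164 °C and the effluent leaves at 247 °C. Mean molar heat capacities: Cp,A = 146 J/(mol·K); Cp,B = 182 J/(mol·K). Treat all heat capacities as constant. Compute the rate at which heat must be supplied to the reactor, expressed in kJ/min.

Extent of reaction ξ = 0.644 × 4.81 = 3.0976 mol/s
Reaction term: ξ·ΔH°_rxn = 3.0976 × -10.9 = -33.764 kJ/s
Sensible, feed 164→25 °C: -97.614 kJ/s
Outlet flows (mol/s): A 1.7124, B 3.0976
Sensible, products 25→247 °C: 180.66 kJ/s
Q = ΔH = 49.28 kJ/s = 49.28 kW
Heat supplied = 2956.8 kJ/min

Q_in = 2960 kJ/min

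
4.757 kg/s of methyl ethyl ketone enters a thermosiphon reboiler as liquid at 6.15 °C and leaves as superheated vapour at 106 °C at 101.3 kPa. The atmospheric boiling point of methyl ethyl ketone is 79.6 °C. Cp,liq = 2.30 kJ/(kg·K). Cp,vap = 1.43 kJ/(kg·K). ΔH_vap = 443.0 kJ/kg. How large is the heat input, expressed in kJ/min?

liquid 6.15→79.6 °C: 168.93 kJ/kg
vaporisation at 79.6 °C: 443 kJ/kg
vapour 79.6→106 °C: 37.752 kJ/kg
Δh = 168.93 + 443 + 37.752 = 649.69 kJ/kg
Q = ṁ·Δh = 4.757 kg/s × 649.69 kJ/kg = 3090.6 kJ/s
|Q| = 3090.6 kW = 185430 kJ/min

Q = 185000 kJ/min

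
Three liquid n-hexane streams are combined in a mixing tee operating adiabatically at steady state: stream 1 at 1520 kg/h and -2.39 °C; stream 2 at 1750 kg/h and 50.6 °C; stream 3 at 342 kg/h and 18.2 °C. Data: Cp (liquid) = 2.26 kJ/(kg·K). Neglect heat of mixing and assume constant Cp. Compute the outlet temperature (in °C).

T_out = 25.2 °C

Energy balance with Q = 0: Σ ṁᵢCp,ᵢ(T_out − Tᵢ) = 0
Σ ṁᵢCp,ᵢTᵢ = 1520×2.26×-2.39 + 1750×2.26×50.6 + 342×2.26×18.2 = 205980
Σ ṁᵢCp,ᵢ = 1520×2.26 + 1750×2.26 + 342×2.26 = 8163.1
T_out = 205980 / 8163.1 = 25.233 °C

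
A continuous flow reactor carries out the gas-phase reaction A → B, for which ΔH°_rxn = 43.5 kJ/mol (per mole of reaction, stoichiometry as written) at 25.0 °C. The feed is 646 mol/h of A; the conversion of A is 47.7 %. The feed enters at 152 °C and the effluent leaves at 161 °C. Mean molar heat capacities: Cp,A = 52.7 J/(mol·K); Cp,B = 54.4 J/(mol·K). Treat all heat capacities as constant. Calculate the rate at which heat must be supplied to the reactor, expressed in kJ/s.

Extent of reaction ξ = 0.477 × 646 = 308.14 mol/h
Reaction term: ξ·ΔH°_rxn = 308.14 × 43.5 = 13404 kJ/h
Sensible, feed 152→25 °C: -4323.6 kJ/h
Outlet flows (mol/h): A 337.86, B 308.14
Sensible, products 25→161 °C: 4701.3 kJ/h
Q = ΔH = 13782 kJ/h = 3.8283 kW
Heat supplied = 3.8283 kJ/s

Q_in = 3.83 kJ/s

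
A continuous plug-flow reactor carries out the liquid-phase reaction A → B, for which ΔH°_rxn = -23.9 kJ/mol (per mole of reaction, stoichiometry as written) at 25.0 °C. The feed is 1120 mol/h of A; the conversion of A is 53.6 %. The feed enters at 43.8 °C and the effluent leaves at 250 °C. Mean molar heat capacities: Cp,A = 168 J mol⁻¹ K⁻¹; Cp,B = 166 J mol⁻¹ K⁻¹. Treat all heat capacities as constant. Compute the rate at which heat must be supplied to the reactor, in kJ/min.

Extent of reaction ξ = 0.536 × 1120 = 600.32 mol/h
Reaction term: ξ·ΔH°_rxn = 600.32 × -23.9 = -14348 kJ/h
Sensible, feed 43.8→25 °C: -3537.4 kJ/h
Outlet flows (mol/h): A 519.68, B 600.32
Sensible, products 25→250 °C: 42066 kJ/h
Q = ΔH = 24181 kJ/h = 6.7169 kW
Heat supplied = 403.01 kJ/min

Q_in = 403 kJ/min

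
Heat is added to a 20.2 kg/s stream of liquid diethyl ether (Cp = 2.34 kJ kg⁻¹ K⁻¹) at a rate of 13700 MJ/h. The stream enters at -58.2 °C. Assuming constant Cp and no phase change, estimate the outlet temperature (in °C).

T_out = 22.3 °C

Q = 13700 MJ/h = 3805.6 kJ/s
ΔT = Q/(ṁ·Cp) = 3805.6/(20.2×2.34) = 80.51 K
T_out = -58.2 + 80.51 = 22.31 °C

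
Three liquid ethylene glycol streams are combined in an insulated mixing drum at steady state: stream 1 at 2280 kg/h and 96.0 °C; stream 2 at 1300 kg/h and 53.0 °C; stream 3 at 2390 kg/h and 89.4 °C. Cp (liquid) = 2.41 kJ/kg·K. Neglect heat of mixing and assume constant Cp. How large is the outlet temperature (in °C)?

T_out = 84.0 °C

Adiabatic, steady state ⇒ Σ ṁᵢCp,ᵢ(T_out − Tᵢ) = 0
Σ ṁᵢCp,ᵢTᵢ = 2280×2.41×96.0 + 1300×2.41×53.0 + 2390×2.41×89.4 = 1.2085e+06
Σ ṁᵢCp,ᵢ = 2280×2.41 + 1300×2.41 + 2390×2.41 = 14388
T_out = 1.2085e+06 / 14388 = 83.994 °C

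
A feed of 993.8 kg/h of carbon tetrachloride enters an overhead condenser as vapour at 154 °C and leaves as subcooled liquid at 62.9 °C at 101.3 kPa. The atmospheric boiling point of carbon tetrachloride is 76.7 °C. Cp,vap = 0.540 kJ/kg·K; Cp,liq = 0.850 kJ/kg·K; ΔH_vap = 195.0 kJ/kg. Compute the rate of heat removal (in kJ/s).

Q_c = 68.6 kJ/s

vapour 154→76.7 °C: -41.742 kJ/kg
condensation at 76.7 °C: -195 kJ/kg
liquid 76.7→62.9 °C: -11.73 kJ/kg
Δh = -41.742 + -195 + -11.73 = -248.47 kJ/kg
Q = ṁ·Δh = 993.8 kg/h × -248.47 kJ/kg = -246930 kJ/h
|Q| = 68.592 kW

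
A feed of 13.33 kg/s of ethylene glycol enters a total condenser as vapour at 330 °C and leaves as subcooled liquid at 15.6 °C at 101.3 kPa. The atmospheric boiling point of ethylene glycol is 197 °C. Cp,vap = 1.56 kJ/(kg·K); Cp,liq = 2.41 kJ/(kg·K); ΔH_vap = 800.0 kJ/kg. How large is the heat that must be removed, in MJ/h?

Q_c = 69300 MJ/h

vapour 330→197 °C: -207.48 kJ/kg
condensation at 197 °C: -800 kJ/kg
liquid 197→15.6 °C: -437.17 kJ/kg
Δh = -207.48 + -800 + -437.17 = -1444.7 kJ/kg
Q = ṁ·Δh = 13.33 kg/s × -1444.7 kJ/kg = -19257 kJ/s
|Q| = 19257 kW = 69326 MJ/h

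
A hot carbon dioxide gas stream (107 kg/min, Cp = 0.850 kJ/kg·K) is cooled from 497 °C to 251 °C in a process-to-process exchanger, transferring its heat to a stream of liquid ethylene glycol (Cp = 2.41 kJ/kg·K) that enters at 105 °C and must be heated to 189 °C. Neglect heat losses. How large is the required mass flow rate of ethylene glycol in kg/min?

ṁ_c = 111 kg/min

Heat released by hot stream: Q = 107 × 0.850 × (497 − 251) = 22374 kJ/min
Energy balance on cold side (adiabatic exchanger): Q = ṁ_c·Cp_c·(T_c,out − T_c,in)
ṁ_c = 22374 / [2.41 × (189 − 105)] = 110.52 kg/min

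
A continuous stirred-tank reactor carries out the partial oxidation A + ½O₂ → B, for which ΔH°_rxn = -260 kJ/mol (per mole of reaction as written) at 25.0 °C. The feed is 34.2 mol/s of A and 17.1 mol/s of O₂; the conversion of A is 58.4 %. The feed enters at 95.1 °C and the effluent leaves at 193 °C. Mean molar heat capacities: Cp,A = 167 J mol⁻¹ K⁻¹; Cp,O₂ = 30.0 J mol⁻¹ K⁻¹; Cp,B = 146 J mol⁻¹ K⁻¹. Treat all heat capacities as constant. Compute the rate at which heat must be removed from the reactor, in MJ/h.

Extent of reaction ξ = 0.584 × 34.2 = 19.973 mol/s
Reaction term: ξ·ΔH°_rxn = 19.973 × -260 = -5192.9 kJ/s
Sensible, feed 95.1→25 °C: -436.33 kJ/s
Outlet flows (mol/s): A 14.227, O₂ 7.1136, B 19.973
Sensible, products 25→193 °C: 924.9 kJ/s
Q = ΔH = -4704.4 kJ/s = -4704.4 kW
Heat removed = 16936 MJ/h

Q_out = 16900 MJ/h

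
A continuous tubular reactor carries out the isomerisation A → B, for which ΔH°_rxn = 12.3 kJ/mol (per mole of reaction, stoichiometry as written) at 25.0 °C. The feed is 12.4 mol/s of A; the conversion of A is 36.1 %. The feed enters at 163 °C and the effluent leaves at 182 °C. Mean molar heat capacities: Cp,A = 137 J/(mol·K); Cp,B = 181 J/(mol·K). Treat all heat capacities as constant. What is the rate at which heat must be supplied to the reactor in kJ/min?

Extent of reaction ξ = 0.361 × 12.4 = 4.4764 mol/s
Reaction term: ξ·ΔH°_rxn = 4.4764 × 12.3 = 55.06 kJ/s
Sensible, feed 163→25 °C: -234.43 kJ/s
Outlet flows (mol/s): A 7.9236, B 4.4764
Sensible, products 25→182 °C: 297.63 kJ/s
Q = ΔH = 118.26 kJ/s = 118.26 kW
Heat supplied = 7095.6 kJ/min

Q_in = 7100 kJ/min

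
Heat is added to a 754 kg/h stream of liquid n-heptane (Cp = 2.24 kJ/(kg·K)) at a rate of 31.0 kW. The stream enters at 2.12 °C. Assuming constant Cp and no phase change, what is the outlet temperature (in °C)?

T_out = 68.2 °C

Q = 31.0 kW = 111600 kJ/h
ΔT = Q/(ṁ·Cp) = 111600/(754×2.24) = 66.076 K
T_out = 2.12 + 66.076 = 68.196 °C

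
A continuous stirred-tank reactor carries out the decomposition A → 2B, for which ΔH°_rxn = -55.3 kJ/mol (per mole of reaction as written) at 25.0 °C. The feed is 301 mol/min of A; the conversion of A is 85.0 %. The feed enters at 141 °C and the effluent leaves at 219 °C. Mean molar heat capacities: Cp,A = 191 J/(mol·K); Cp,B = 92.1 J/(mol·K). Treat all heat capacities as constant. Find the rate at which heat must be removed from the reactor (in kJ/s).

Q_out = 167 kJ/s

Extent of reaction ξ = 0.850 × 301 = 255.85 mol/min
Reaction term: ξ·ΔH°_rxn = 255.85 × -55.3 = -14149 kJ/min
Sensible, feed 141→25 °C: -6669 kJ/min
Outlet flows (mol/min): A 45.15, B 511.7
Sensible, products 25→219 °C: 10816 kJ/min
Q = ΔH = -10002 kJ/min = -166.7 kW
Heat removed = 166.7 kJ/s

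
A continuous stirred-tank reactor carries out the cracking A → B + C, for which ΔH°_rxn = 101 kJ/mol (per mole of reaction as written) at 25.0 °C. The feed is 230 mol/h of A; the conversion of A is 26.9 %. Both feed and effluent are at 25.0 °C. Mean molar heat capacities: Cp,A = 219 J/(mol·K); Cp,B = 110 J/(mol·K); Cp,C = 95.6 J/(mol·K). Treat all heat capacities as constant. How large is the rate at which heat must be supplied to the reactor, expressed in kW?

Q_in = 1.74 kW

Extent of reaction ξ = 0.269 × 230 = 61.87 mol/h
Reaction term: ξ·ΔH°_rxn = 61.87 × 101 = 6248.9 kJ/h
Q = ΔH = 6248.9 kJ/h = 1.7358 kW
Heat supplied = 1.7358 kW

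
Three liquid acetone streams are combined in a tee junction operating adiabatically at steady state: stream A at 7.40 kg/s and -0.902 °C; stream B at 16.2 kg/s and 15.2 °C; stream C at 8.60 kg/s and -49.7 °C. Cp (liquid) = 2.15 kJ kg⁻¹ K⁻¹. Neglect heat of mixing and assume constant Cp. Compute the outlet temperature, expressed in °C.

Energy balance with Q = 0: Σ ṁᵢCp,ᵢ(T_out − Tᵢ) = 0
Σ ṁᵢCp,ᵢTᵢ = 7.40×2.15×-0.902 + 16.2×2.15×15.2 + 8.60×2.15×-49.7 = -403.89
Σ ṁᵢCp,ᵢ = 7.40×2.15 + 16.2×2.15 + 8.60×2.15 = 69.23
T_out = -403.89 / 69.23 = -5.834 °C

T_out = -5.83 °C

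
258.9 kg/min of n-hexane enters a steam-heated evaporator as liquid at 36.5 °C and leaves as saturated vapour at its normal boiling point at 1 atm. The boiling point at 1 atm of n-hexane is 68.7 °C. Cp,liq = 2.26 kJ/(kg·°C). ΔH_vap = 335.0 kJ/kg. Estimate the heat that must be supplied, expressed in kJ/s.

liquid 36.5→68.7 °C: 72.772 kJ/kg
vaporisation at 68.7 °C: 335 kJ/kg
Δh = 72.772 + 335 = 407.77 kJ/kg
Q = ṁ·Δh = 258.9 kg/min × 407.77 kJ/kg = 105570 kJ/min
|Q| = 1759.5 kW

Q = 1760 kJ/s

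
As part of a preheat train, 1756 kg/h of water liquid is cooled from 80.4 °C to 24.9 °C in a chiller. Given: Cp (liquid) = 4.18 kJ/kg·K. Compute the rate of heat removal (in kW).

Q_c = 113 kW

Q = ṁ·Cp·ΔT = 1756 × 4.18 × (24.9 − 80.4) = -407370 kJ/h
Converting: 407370 / 3600 s = 113.16 kW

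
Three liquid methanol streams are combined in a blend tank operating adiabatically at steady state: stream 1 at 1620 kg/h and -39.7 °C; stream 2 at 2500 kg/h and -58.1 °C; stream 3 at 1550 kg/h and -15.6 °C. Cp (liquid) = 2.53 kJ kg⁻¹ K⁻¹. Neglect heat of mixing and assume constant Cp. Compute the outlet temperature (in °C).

T_out = -41.2 °C

Adiabatic, steady state ⇒ Σ ṁᵢCp,ᵢ(T_out − Tᵢ) = 0
Σ ṁᵢCp,ᵢTᵢ = 1620×2.53×-39.7 + 2500×2.53×-58.1 + 1550×2.53×-15.6 = -591370
Σ ṁᵢCp,ᵢ = 1620×2.53 + 2500×2.53 + 1550×2.53 = 14345
T_out = -591370 / 14345 = -41.225 °C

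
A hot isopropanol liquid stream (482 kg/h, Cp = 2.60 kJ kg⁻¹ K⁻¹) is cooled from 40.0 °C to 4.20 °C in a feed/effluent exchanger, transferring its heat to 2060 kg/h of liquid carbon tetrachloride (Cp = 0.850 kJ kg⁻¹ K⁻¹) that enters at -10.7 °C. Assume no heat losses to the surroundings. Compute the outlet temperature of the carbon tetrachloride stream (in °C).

T_c,out = 14.9 °C

Heat released by hot stream: Q = 482 × 2.60 × (40.0 − 4.20) = 44865 kJ/h
Energy balance on cold side (adiabatic exchanger): Q = ṁ_c·Cp_c·(T_c,out − T_c,in)
T_c,out = -10.7 + 44865/(2060 × 0.850) = 14.922 °C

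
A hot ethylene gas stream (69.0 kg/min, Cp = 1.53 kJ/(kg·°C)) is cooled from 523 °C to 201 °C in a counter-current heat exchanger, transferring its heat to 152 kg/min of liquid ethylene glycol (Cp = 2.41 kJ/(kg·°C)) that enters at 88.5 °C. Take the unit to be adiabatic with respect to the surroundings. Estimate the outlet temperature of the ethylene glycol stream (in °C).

Heat released by hot stream: Q = 69.0 × 1.53 × (523 − 201) = 33994 kJ/min
Energy balance on cold side (adiabatic exchanger): Q = ṁ_c·Cp_c·(T_c,out − T_c,in)
T_c,out = 88.5 + 33994/(152 × 2.41) = 181.3 °C

T_c,out = 181 °C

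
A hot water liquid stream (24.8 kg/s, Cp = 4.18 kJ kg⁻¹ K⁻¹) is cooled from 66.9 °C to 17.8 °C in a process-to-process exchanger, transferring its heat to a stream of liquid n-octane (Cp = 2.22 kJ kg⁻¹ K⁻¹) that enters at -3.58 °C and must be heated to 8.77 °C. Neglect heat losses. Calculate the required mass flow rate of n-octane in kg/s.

Heat released by hot stream: Q = 24.8 × 4.18 × (66.9 − 17.8) = 5089.9 kJ/s
Energy balance on cold side (adiabatic exchanger): Q = ṁ_c·Cp_c·(T_c,out − T_c,in)
ṁ_c = 5089.9 / [2.22 × (8.77 − -3.58)] = 185.65 kg/s

ṁ_c = 186 kg/s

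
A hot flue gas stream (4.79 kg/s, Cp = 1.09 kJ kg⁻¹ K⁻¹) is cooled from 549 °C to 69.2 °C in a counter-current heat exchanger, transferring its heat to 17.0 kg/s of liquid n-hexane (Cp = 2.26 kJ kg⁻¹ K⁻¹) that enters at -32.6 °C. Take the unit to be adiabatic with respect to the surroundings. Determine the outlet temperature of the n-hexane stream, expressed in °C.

Heat released by hot stream: Q = 4.79 × 1.09 × (549 − 69.2) = 2505.1 kJ/s
Energy balance on cold side (adiabatic exchanger): Q = ṁ_c·Cp_c·(T_c,out − T_c,in)
T_c,out = -32.6 + 2505.1/(17.0 × 2.26) = 32.603 °C

T_c,out = 32.6 °C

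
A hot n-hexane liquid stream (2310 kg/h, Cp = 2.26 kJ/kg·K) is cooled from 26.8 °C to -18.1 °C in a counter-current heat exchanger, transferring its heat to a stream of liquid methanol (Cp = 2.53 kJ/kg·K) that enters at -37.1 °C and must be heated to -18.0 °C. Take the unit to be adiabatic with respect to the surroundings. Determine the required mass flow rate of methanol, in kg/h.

Heat released by hot stream: Q = 2310 × 2.26 × (26.8 − -18.1) = 234400 kJ/h
Energy balance on cold side (adiabatic exchanger): Q = ṁ_c·Cp_c·(T_c,out − T_c,in)
ṁ_c = 234400 / [2.53 × (-18.0 − -37.1)] = 4850.8 kg/h

ṁ_c = 4850 kg/h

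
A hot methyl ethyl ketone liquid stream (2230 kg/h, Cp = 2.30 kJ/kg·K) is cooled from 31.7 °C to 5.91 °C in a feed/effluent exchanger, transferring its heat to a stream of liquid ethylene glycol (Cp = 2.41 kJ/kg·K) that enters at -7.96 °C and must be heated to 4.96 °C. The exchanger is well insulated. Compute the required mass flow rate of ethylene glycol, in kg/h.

ṁ_c = 4250 kg/h

Heat released by hot stream: Q = 2230 × 2.30 × (31.7 − 5.91) = 132280 kJ/h
Energy balance on cold side (adiabatic exchanger): Q = ṁ_c·Cp_c·(T_c,out − T_c,in)
ṁ_c = 132280 / [2.41 × (4.96 − -7.96)] = 4248.2 kg/h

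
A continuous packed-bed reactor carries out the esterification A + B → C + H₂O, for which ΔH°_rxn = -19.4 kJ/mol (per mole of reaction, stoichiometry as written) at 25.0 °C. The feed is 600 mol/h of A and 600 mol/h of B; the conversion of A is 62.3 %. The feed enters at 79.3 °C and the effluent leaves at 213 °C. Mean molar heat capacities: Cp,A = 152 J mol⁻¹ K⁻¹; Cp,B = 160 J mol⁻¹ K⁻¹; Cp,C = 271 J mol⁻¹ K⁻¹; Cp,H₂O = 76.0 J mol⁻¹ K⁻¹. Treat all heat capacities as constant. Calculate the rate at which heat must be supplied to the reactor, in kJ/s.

Q_in = 5.62 kJ/s

Extent of reaction ξ = 0.623 × 600 = 373.8 mol/h
Reaction term: ξ·ΔH°_rxn = 373.8 × -19.4 = -7251.7 kJ/h
Sensible, feed 79.3→25 °C: -10165 kJ/h
Outlet flows (mol/h): A 226.2, B 226.2, C 373.8, H₂O 373.8
Sensible, products 25→213 °C: 37653 kJ/h
Q = ΔH = 20237 kJ/h = 5.6213 kW
Heat supplied = 5.6213 kJ/s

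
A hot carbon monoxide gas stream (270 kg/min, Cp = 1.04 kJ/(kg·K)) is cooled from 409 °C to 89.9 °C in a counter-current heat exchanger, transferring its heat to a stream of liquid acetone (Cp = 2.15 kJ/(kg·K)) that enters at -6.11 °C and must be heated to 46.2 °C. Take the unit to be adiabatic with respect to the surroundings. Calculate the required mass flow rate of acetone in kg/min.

ṁ_c = 797 kg/min

Heat released by hot stream: Q = 270 × 1.04 × (409 − 89.9) = 89603 kJ/min
Energy balance on cold side (adiabatic exchanger): Q = ṁ_c·Cp_c·(T_c,out − T_c,in)
ṁ_c = 89603 / [2.15 × (46.2 − -6.11)] = 796.71 kg/min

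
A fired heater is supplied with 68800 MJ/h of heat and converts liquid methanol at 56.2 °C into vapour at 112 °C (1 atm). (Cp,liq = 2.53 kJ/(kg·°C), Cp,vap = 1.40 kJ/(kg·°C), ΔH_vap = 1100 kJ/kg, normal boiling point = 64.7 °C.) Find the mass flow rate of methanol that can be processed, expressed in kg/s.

ṁ = 16.1 kg/s

Δh = 2.53×(64.7−56.2) + 1100 + 1.40×(112−64.7) = 1187.7 kJ/kg
Q = 68800 MJ/h = 19111 kJ/s = 19111 kJ/s
ṁ = Q/Δh = 19111 / 1187.7 = 16.091 kg/s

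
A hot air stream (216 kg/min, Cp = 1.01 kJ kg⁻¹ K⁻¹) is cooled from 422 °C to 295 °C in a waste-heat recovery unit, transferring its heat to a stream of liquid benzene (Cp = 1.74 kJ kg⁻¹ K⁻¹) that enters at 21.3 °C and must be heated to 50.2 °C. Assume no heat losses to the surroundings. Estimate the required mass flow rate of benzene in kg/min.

Heat released by hot stream: Q = 216 × 1.01 × (422 − 295) = 27706 kJ/min
Energy balance on cold side (adiabatic exchanger): Q = ṁ_c·Cp_c·(T_c,out − T_c,in)
ṁ_c = 27706 / [1.74 × (50.2 − 21.3)] = 550.97 kg/min

ṁ_c = 551 kg/min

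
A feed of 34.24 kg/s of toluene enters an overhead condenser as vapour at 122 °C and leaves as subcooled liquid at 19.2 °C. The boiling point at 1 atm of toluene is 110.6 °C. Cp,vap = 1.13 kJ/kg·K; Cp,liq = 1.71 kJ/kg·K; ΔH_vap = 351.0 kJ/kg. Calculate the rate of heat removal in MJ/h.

vapour 122→110.6 °C: -12.882 kJ/kg
condensation at 110.6 °C: -351 kJ/kg
liquid 110.6→19.2 °C: -156.29 kJ/kg
Δh = -12.882 + -351 + -156.29 = -520.18 kJ/kg
Q = ṁ·Δh = 34.24 kg/s × -520.18 kJ/kg = -17811 kJ/s
|Q| = 17811 kW = 64119 MJ/h

Q_c = 64100 MJ/h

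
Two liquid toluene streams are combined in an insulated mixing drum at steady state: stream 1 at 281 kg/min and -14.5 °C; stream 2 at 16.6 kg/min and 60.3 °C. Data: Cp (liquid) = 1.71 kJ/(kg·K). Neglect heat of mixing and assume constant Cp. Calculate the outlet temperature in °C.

Adiabatic, steady state ⇒ Σ ṁᵢCp,ᵢ(T_out − Tᵢ) = 0
Σ ṁᵢCp,ᵢTᵢ = 281×1.71×-14.5 + 16.6×1.71×60.3 = -5255.7
Σ ṁᵢCp,ᵢ = 281×1.71 + 16.6×1.71 = 508.9
T_out = -5255.7 / 508.9 = -10.328 °C

T_out = -10.3 °C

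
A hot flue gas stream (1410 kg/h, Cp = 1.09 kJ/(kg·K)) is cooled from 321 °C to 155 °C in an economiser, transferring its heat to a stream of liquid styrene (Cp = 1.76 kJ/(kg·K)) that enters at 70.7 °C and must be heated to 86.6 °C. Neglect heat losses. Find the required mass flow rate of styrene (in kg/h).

Heat released by hot stream: Q = 1410 × 1.09 × (321 − 155) = 255130 kJ/h
Energy balance on cold side (adiabatic exchanger): Q = ṁ_c·Cp_c·(T_c,out − T_c,in)
ṁ_c = 255130 / [1.76 × (86.6 − 70.7)] = 9116.8 kg/h

ṁ_c = 9120 kg/h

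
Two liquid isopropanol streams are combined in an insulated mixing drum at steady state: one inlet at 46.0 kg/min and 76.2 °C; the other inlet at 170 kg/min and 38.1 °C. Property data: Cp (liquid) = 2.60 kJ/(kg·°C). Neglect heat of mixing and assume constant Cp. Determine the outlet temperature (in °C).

Adiabatic, steady state ⇒ Σ ṁᵢCp,ᵢ(T_out − Tᵢ) = 0
Σ ṁᵢCp,ᵢTᵢ = 46.0×2.60×76.2 + 170×2.60×38.1 = 25954
Σ ṁᵢCp,ᵢ = 46.0×2.60 + 170×2.60 = 561.6
T_out = 25954 / 561.6 = 46.214 °C

T_out = 46.2 °C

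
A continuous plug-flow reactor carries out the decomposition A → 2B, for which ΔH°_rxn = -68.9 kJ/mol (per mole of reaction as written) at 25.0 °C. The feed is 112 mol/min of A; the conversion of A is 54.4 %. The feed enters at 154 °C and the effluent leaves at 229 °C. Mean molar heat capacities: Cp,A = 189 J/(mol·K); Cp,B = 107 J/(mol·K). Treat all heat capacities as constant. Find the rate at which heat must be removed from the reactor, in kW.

Extent of reaction ξ = 0.544 × 112 = 60.928 mol/min
Reaction term: ξ·ΔH°_rxn = 60.928 × -68.9 = -4197.9 kJ/min
Sensible, feed 154→25 °C: -2730.7 kJ/min
Outlet flows (mol/min): A 51.072, B 121.86
Sensible, products 25→229 °C: 4629 kJ/min
Q = ΔH = -2299.6 kJ/min = -38.327 kW
Heat removed = 38.327 kW

Q_out = 38.3 kW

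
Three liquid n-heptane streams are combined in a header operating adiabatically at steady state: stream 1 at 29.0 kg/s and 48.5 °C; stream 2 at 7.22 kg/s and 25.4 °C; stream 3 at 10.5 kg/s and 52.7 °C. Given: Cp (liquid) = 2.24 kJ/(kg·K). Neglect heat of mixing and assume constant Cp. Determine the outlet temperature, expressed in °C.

Energy balance with Q = 0: Σ ṁᵢCp,ᵢ(T_out − Tᵢ) = 0
T_out = Σ ṁᵢCp,ᵢTᵢ / Σ ṁᵢCp,ᵢ
      = 4800.9 / 104.65 = 45.874 °C

T_out = 45.9 °C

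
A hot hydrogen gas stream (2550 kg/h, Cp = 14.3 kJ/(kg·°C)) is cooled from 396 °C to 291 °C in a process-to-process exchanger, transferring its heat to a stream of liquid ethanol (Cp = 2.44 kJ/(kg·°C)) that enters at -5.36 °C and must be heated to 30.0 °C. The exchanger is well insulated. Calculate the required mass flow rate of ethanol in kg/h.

Heat released by hot stream: Q = 2550 × 14.3 × (396 − 291) = 3.8288e+06 kJ/h
Energy balance on cold side (adiabatic exchanger): Q = ṁ_c·Cp_c·(T_c,out − T_c,in)
ṁ_c = 3.8288e+06 / [2.44 × (30.0 − -5.36)] = 44378 kg/h

ṁ_c = 44400 kg/h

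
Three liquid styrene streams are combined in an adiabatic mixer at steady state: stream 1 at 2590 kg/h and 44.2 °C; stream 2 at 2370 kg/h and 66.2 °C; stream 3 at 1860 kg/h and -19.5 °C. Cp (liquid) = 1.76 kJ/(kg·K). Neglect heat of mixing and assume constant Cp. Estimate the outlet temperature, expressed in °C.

T_out = 34.5 °C

Energy balance with Q = 0: Σ ṁᵢCp,ᵢ(T_out − Tᵢ) = 0
Σ ṁᵢCp,ᵢTᵢ = 2590×1.76×44.2 + 2370×1.76×66.2 + 1860×1.76×-19.5 = 413780
Σ ṁᵢCp,ᵢ = 2590×1.76 + 2370×1.76 + 1860×1.76 = 12003
T_out = 413780 / 12003 = 34.472 °C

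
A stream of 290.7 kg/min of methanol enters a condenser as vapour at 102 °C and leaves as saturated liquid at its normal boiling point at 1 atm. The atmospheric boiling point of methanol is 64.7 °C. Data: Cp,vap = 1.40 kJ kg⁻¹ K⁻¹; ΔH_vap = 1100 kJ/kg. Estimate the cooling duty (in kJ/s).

vapour 102→64.7 °C: -52.22 kJ/kg
condensation at 64.7 °C: -1100 kJ/kg
Δh = -52.22 + -1100 = -1152.2 kJ/kg
Q = ṁ·Δh = 290.7 kg/min × -1152.2 kJ/kg = -334950 kJ/min
|Q| = 5582.5 kW

Q_c = 5580 kJ/s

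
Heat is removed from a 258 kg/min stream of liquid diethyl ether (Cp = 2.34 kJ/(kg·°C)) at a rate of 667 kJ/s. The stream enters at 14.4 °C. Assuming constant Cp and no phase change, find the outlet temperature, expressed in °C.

Q = 667 kJ/s = 40020 kJ/min
ΔT = Q/(ṁ·Cp) = 40020/(258×2.34) = 66.289 K
T_out = 14.4 − 66.289 = -51.889 °C

T_out = -51.9 °C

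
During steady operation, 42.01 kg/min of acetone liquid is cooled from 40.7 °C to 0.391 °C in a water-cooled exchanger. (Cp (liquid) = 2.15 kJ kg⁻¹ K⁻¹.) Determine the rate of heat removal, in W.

Q = ṁ·Cp·ΔT = 42.01 × 2.15 × (0.391 − 40.7) = -3640.8 kJ/min
Converting: 3640.8 / 60 s = 60.679 kW
Cooling duty = 60679 W

Q_c = 60700 W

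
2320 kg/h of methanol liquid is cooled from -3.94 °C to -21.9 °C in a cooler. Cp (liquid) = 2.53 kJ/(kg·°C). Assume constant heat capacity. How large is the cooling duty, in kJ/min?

Q = ṁ·Cp·ΔT = 2320 × 2.53 × (-21.9 − -3.94) = -105420 kJ/h
Converting: 105420 / 3600 s = 29.283 kW
Cooling duty = 1757 kJ/min

Q_c = 1760 kJ/min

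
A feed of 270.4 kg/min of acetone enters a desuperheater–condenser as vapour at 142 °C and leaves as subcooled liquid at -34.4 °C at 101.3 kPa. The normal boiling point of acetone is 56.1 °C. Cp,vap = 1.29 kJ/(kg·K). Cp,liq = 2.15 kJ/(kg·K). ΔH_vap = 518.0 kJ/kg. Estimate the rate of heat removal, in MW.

Q_c = 3.71 MW

vapour 142→56.1 °C: -110.81 kJ/kg
condensation at 56.1 °C: -518 kJ/kg
liquid 56.1→-34.4 °C: -194.57 kJ/kg
Δh = -110.81 + -518 + -194.57 = -823.39 kJ/kg
Q = ṁ·Δh = 270.4 kg/min × -823.39 kJ/kg = -222640 kJ/min
|Q| = 3710.7 kW = 3.7107 MW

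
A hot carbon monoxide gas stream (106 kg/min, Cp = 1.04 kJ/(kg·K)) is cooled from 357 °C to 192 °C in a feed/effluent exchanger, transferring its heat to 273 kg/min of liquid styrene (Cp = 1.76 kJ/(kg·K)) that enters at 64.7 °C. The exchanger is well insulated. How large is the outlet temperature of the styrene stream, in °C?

T_c,out = 103 °C

Heat released by hot stream: Q = 106 × 1.04 × (357 − 192) = 18190 kJ/min
Energy balance on cold side (adiabatic exchanger): Q = ṁ_c·Cp_c·(T_c,out − T_c,in)
T_c,out = 64.7 + 18190/(273 × 1.76) = 102.56 °C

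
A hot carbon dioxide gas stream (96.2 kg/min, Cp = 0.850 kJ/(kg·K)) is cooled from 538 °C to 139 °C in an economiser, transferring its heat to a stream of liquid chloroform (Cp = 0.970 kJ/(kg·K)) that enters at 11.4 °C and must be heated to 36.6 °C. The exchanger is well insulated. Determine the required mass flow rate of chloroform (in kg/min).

ṁ_c = 1330 kg/min

Heat released by hot stream: Q = 96.2 × 0.850 × (538 − 139) = 32626 kJ/min
Energy balance on cold side (adiabatic exchanger): Q = ṁ_c·Cp_c·(T_c,out − T_c,in)
ṁ_c = 32626 / [0.970 × (36.6 − 11.4)] = 1334.7 kg/min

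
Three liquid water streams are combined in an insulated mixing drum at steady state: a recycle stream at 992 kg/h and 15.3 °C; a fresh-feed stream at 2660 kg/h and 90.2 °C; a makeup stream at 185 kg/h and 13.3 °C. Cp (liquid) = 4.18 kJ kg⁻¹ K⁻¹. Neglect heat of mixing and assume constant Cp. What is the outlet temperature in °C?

Adiabatic, steady state ⇒ Σ ṁᵢCp,ᵢ(T_out − Tᵢ) = 0
T_out = Σ ṁᵢCp,ᵢTᵢ / Σ ṁᵢCp,ᵢ
      = 1.0766e+06 / 16039 = 67.128 °C

T_out = 67.1 °C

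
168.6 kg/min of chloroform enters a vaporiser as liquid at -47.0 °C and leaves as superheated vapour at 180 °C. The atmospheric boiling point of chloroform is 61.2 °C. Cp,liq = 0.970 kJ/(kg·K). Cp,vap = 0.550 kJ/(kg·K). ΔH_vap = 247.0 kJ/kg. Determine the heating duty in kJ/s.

Q = 1170 kJ/s

liquid -47.0→61.2 °C: 104.95 kJ/kg
vaporisation at 61.2 °C: 247 kJ/kg
vapour 61.2→180 °C: 65.34 kJ/kg
Δh = 104.95 + 247 + 65.34 = 417.29 kJ/kg
Q = ṁ·Δh = 168.6 kg/min × 417.29 kJ/kg = 70356 kJ/min
|Q| = 1172.6 kW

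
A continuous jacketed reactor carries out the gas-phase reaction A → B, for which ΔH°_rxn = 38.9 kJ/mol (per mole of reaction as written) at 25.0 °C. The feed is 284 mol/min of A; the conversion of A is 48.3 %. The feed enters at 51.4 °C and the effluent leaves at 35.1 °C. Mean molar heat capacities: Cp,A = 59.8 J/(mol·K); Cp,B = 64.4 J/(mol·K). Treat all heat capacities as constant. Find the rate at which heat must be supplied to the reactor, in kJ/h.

Q_in = 304000 kJ/h

Extent of reaction ξ = 0.483 × 284 = 137.17 mol/min
Reaction term: ξ·ΔH°_rxn = 137.17 × 38.9 = 5336 kJ/min
Sensible, feed 51.4→25 °C: -448.36 kJ/min
Outlet flows (mol/min): A 146.83, B 137.17
Sensible, products 25→35.1 °C: 177.9 kJ/min
Q = ΔH = 5065.5 kJ/min = 84.426 kW
Heat supplied = 303930 kJ/h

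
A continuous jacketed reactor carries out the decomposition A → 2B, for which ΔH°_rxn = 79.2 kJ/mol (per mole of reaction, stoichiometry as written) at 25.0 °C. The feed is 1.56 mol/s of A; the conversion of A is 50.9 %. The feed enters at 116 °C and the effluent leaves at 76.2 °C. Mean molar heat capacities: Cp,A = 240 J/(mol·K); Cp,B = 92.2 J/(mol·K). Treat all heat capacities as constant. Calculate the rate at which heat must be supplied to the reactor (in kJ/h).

Extent of reaction ξ = 0.509 × 1.56 = 0.79404 mol/s
Reaction term: ξ·ΔH°_rxn = 0.79404 × 79.2 = 62.888 kJ/s
Sensible, feed 116→25 °C: -34.07 kJ/s
Outlet flows (mol/s): A 0.76596, B 1.5881
Sensible, products 25→76.2 °C: 16.909 kJ/s
Q = ΔH = 45.726 kJ/s = 45.726 kW
Heat supplied = 164620 kJ/h

Q_in = 165000 kJ/h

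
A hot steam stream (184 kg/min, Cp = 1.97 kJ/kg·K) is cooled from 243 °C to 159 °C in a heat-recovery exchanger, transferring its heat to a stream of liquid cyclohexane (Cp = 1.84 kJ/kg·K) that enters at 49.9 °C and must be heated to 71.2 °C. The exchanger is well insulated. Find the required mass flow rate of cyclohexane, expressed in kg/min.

ṁ_c = 777 kg/min

Heat released by hot stream: Q = 184 × 1.97 × (243 − 159) = 30448 kJ/min
Energy balance on cold side (adiabatic exchanger): Q = ṁ_c·Cp_c·(T_c,out − T_c,in)
ṁ_c = 30448 / [1.84 × (71.2 − 49.9)] = 776.9 kg/min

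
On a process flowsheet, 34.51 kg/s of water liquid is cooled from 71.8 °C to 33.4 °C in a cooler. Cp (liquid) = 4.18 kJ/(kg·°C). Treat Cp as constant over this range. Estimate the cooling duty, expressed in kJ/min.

Q = ṁ·Cp·ΔT = 34.51 × 4.18 × (33.4 − 71.8) = -5539.3 kJ/s
Cooling duty = 332360 kJ/min

Q_c = 332000 kJ/min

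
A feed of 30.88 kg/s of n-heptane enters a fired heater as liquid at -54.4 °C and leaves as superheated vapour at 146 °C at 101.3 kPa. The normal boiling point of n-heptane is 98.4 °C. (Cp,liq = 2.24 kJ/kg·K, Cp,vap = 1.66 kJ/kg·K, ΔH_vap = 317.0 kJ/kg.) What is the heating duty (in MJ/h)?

Q = 82100 MJ/h

liquid -54.4→98.4 °C: 342.27 kJ/kg
vaporisation at 98.4 °C: 317 kJ/kg
vapour 98.4→146 °C: 79.016 kJ/kg
Δh = 342.27 + 317 + 79.016 = 738.29 kJ/kg
Q = ṁ·Δh = 30.88 kg/s × 738.29 kJ/kg = 22798 kJ/s
|Q| = 22798 kW = 82074 MJ/h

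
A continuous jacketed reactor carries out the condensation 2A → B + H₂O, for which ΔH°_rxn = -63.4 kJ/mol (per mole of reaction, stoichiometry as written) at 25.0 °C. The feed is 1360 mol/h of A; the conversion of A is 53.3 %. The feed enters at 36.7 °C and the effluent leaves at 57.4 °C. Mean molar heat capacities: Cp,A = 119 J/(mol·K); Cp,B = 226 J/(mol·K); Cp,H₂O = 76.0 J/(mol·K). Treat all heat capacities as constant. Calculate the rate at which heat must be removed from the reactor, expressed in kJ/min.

Q_out = 315 kJ/min

Extent of reaction ξ = 0.533 × 1360 / 2 = 362.44 mol/h
Reaction term: ξ·ΔH°_rxn = 362.44 × -63.4 = -22979 kJ/h
Sensible, feed 36.7→25 °C: -1893.5 kJ/h
Outlet flows (mol/h): A 635.12, B 362.44, H₂O 362.44
Sensible, products 25→57.4 °C: 5995.2 kJ/h
Q = ΔH = -18877 kJ/h = -5.2436 kW
Heat removed = 314.62 kJ/min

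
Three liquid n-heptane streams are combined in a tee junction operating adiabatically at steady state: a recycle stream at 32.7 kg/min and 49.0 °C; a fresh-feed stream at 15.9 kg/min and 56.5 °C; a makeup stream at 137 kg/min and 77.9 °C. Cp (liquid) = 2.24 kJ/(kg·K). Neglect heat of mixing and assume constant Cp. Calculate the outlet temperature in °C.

T_out = 71.0 °C

Adiabatic, steady state ⇒ Σ ṁᵢCp,ᵢ(T_out − Tᵢ) = 0
T_out = Σ ṁᵢCp,ᵢTᵢ / Σ ṁᵢCp,ᵢ
      = 29507 / 415.74 = 70.975 °C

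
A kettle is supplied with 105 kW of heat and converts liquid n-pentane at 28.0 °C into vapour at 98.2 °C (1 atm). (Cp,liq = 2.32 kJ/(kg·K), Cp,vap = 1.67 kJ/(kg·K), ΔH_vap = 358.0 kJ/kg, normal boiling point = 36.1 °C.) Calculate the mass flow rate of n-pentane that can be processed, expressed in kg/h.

Δh = 2.32×(36.1−28.0) + 358.0 + 1.67×(98.2−36.1) = 480.5 kJ/kg
Q = 105 kW = 105 kJ/s = 378000 kJ/h
ṁ = Q/Δh = 378000 / 480.5 = 786.68 kg/h

ṁ = 787 kg/h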